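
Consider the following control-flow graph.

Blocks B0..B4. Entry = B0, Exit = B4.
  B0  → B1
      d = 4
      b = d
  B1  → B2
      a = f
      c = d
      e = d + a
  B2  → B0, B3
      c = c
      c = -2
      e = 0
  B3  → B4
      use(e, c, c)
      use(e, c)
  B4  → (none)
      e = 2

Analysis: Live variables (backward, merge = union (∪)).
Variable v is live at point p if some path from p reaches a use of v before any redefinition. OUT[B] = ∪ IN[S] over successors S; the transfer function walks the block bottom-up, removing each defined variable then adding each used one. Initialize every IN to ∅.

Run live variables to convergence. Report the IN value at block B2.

Fixpoint table:
  B0: | IN={f} | OUT={d, f}
  B1: | IN={d, f} | OUT={c, f}
  B2: | IN={c, f} | OUT={c, e, f}
  B3: | IN={c, e} | OUT={}
  B4: | IN={} | OUT={}

Merge at B2: OUT[B2] = IN[B0] ⊔ IN[B3] = {c, e, f}
Applying B2's transfer function to that OUT value gives IN[B2] (row B2 above).

Answer: {c, f}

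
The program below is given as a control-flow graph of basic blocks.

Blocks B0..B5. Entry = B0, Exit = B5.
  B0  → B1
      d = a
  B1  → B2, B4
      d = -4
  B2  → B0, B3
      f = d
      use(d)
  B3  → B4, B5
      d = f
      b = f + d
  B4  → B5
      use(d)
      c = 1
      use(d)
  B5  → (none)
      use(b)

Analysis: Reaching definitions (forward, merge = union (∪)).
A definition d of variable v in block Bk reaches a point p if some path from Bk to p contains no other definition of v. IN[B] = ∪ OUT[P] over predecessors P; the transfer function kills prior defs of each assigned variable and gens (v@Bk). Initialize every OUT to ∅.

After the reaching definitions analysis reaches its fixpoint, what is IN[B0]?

Per-block solution:
  B0:   IN={d@B1, f@B2}   OUT={d@B0, f@B2}
  B1:   IN={d@B0, f@B2}   OUT={d@B1, f@B2}
  B2:   IN={d@B1, f@B2}   OUT={d@B1, f@B2}
  B3:   IN={d@B1, f@B2}   OUT={b@B3, d@B3, f@B2}
  B4:   IN={b@B3, d@B1, d@B3, f@B2}   OUT={b@B3, c@B4, d@B1, d@B3, f@B2}
  B5:   IN={b@B3, c@B4, d@B1, d@B3, f@B2}   OUT={b@B3, c@B4, d@B1, d@B3, f@B2}

Merge at B0 (entry node, so the boundary value {} is joined with the incoming edge(s)): IN[B0] = {} ⊔ OUT[B2] = {d@B1, f@B2}

Answer: {d@B1, f@B2}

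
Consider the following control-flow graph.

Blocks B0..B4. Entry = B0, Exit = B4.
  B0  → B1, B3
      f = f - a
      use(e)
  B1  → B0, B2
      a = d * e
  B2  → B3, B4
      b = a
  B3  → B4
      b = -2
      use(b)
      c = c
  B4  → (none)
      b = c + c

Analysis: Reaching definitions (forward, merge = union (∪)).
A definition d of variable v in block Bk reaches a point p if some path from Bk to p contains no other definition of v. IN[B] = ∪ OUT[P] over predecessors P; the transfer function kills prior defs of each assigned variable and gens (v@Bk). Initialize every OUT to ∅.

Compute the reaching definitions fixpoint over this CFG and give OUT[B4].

Answer: {a@B1, b@B4, c@B3, f@B0}

Working:
Converged values:
  B0:  IN={a@B1, f@B0}  OUT={a@B1, f@B0}
  B1:  IN={a@B1, f@B0}  OUT={a@B1, f@B0}
  B2:  IN={a@B1, f@B0}  OUT={a@B1, b@B2, f@B0}
  B3:  IN={a@B1, b@B2, f@B0}  OUT={a@B1, b@B3, c@B3, f@B0}
  B4:  IN={a@B1, b@B2, b@B3, c@B3, f@B0}  OUT={a@B1, b@B4, c@B3, f@B0}

Merge at B4: IN[B4] = OUT[B2] ⊔ OUT[B3] = {a@B1, b@B2, b@B3, c@B3, f@B0}
Applying B4's transfer function to that IN value gives OUT[B4] (row B4 above).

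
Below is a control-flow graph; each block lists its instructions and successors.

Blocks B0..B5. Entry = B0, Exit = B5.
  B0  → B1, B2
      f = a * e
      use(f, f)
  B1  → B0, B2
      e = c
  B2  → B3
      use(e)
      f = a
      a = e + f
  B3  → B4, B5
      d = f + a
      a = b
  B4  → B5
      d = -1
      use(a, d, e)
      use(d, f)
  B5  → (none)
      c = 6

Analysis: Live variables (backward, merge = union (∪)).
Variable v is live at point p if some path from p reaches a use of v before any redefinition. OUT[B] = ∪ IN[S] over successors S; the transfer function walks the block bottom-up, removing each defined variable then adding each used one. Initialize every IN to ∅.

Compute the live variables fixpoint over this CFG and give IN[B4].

Answer: {a, e, f}

Working:
Fixpoint table:
  B0:  IN={a, b, c, e}  OUT={a, b, c, e}
  B1:  IN={a, b, c}  OUT={a, b, c, e}
  B2:  IN={a, b, e}  OUT={a, b, e, f}
  B3:  IN={a, b, e, f}  OUT={a, e, f}
  B4:  IN={a, e, f}  OUT={}
  B5:  IN={}  OUT={}

Merge at B4: OUT[B4] = IN[B5] = {}
Applying B4's transfer function to that OUT value gives IN[B4] (row B4 above).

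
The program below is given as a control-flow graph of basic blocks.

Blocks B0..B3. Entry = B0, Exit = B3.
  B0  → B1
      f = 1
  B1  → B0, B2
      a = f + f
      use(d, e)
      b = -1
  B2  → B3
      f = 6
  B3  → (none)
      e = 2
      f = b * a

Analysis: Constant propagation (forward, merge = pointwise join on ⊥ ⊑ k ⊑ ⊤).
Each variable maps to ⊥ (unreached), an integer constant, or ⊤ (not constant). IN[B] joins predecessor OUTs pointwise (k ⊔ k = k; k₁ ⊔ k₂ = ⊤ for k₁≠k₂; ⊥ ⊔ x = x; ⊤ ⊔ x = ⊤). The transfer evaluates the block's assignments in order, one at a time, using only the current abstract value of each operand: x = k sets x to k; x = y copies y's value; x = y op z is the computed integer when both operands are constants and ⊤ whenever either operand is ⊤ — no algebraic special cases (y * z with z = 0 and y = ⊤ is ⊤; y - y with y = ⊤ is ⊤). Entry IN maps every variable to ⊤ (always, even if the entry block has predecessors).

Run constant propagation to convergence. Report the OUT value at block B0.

Answer: {a: ⊤, b: ⊤, c: ⊤, d: ⊤, e: ⊤, f: 1}

Derivation:
Fixpoint table:
  B0:  IN=(all ⊤)  OUT={f:1; rest ⊤}
  B1:  IN={f:1; rest ⊤}  OUT={a:2, b:-1, f:1; rest ⊤}
  B2:  IN={a:2, b:-1, f:1; rest ⊤}  OUT={a:2, b:-1, f:6; rest ⊤}
  B3:  IN={a:2, b:-1, f:6; rest ⊤}  OUT={a:2, b:-1, e:2, f:-2; rest ⊤}

Merge at B0 (entry node, so the boundary value (all ⊤) is joined with the incoming edge(s)): IN[B0] = (all ⊤) ⊔ OUT[B1] = {a: ⊤, b: ⊤, c: ⊤, d: ⊤, e: ⊤, f: ⊤}
Applying B0's transfer function to that IN value gives OUT[B0] (row B0 above).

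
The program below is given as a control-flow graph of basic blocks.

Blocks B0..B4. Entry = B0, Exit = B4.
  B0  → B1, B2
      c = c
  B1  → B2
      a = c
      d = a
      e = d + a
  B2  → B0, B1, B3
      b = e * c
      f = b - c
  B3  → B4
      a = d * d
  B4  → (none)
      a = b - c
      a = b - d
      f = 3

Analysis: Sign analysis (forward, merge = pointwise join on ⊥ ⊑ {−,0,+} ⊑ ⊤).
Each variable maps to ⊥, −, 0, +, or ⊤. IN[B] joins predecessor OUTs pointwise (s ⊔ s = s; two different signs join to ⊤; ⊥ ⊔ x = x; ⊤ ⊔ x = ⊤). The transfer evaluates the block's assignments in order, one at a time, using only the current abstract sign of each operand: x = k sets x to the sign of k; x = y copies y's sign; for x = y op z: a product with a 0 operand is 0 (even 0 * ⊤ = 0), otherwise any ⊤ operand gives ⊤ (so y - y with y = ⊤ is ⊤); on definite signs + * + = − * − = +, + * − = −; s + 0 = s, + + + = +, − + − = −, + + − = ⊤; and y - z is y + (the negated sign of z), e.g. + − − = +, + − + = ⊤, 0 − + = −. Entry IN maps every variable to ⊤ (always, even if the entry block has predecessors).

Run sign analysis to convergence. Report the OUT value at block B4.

Answer: {a: ⊤, b: ⊤, c: ⊤, d: ⊤, e: ⊤, f: +}

Working:
Converged values:
  B0:   IN=(all ⊤)   OUT=(all ⊤)
  B1:   IN=(all ⊤)   OUT=(all ⊤)
  B2:   IN=(all ⊤)   OUT=(all ⊤)
  B3:   IN=(all ⊤)   OUT=(all ⊤)
  B4:   IN=(all ⊤)   OUT={f:+; rest ⊤}

Merge at B4: IN[B4] = OUT[B3] = {a: ⊤, b: ⊤, c: ⊤, d: ⊤, e: ⊤, f: ⊤}
Applying B4's transfer function to that IN value gives OUT[B4] (row B4 above).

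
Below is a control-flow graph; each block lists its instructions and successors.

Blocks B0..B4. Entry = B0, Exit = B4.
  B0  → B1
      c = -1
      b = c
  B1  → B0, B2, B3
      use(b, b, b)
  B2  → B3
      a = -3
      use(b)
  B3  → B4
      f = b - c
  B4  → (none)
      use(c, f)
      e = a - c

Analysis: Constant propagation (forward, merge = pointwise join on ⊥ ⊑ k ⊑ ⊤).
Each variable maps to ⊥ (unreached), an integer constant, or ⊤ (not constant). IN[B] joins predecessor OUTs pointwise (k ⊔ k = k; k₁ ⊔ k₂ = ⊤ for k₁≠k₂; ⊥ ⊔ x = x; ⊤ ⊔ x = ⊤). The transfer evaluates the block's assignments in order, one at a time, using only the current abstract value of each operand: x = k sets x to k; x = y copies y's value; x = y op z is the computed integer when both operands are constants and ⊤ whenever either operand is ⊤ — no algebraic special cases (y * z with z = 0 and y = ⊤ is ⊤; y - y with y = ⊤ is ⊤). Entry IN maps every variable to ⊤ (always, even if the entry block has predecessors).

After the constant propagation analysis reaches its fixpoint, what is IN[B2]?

Fixpoint table:
  B0: | IN=(all ⊤) | OUT={b:-1, c:-1; rest ⊤}
  B1: | IN={b:-1, c:-1; rest ⊤} | OUT={b:-1, c:-1; rest ⊤}
  B2: | IN={b:-1, c:-1; rest ⊤} | OUT={a:-3, b:-1, c:-1; rest ⊤}
  B3: | IN={b:-1, c:-1; rest ⊤} | OUT={b:-1, c:-1, f:0; rest ⊤}
  B4: | IN={b:-1, c:-1, f:0; rest ⊤} | OUT={b:-1, c:-1, f:0; rest ⊤}

Merge at B2: IN[B2] = OUT[B1] = {a: ⊤, b: -1, c: -1, d: ⊤, e: ⊤, f: ⊤}

Answer: {a: ⊤, b: -1, c: -1, d: ⊤, e: ⊤, f: ⊤}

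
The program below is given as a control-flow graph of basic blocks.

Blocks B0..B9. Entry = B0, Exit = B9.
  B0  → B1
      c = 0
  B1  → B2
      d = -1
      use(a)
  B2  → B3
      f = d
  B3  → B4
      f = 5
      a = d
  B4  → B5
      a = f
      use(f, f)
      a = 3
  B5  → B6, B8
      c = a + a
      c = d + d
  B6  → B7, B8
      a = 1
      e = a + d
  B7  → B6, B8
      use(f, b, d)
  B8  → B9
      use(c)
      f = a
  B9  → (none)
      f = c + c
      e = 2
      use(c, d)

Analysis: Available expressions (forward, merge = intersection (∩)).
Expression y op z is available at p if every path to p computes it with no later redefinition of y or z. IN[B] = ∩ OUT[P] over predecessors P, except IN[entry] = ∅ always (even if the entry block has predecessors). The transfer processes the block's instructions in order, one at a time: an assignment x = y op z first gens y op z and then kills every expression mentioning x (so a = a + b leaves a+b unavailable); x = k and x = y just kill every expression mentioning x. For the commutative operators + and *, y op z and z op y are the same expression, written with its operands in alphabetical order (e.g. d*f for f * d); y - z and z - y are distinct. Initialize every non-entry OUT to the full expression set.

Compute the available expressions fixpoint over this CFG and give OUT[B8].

Answer: {d+d}

Derivation:
Per-block solution:
  B0:   IN={}   OUT={}
  B1:   IN={}   OUT={}
  B2:   IN={}   OUT={}
  B3:   IN={}   OUT={}
  B4:   IN={}   OUT={}
  B5:   IN={}   OUT={a+a, d+d}
  B6:   IN={d+d}   OUT={a+d, d+d}
  B7:   IN={a+d, d+d}   OUT={a+d, d+d}
  B8:   IN={d+d}   OUT={d+d}
  B9:   IN={d+d}   OUT={c+c, d+d}

Merge at B8: IN[B8] = OUT[B5] ∩ OUT[B6] ∩ OUT[B7] = {d+d}
Applying B8's transfer function to that IN value gives OUT[B8] (row B8 above).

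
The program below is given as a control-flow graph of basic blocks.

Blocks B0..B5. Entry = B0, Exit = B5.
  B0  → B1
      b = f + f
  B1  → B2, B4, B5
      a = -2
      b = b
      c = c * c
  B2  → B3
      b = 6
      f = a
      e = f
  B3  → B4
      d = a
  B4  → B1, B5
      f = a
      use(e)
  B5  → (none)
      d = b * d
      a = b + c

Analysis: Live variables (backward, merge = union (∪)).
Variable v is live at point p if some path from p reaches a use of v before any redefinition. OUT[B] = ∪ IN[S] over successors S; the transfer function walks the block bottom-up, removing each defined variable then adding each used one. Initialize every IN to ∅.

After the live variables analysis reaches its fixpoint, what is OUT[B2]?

Per-block solution:
  B0:   IN={c, d, e, f}   OUT={b, c, d, e}
  B1:   IN={b, c, d, e}   OUT={a, b, c, d, e}
  B2:   IN={a, c}   OUT={a, b, c, e}
  B3:   IN={a, b, c, e}   OUT={a, b, c, d, e}
  B4:   IN={a, b, c, d, e}   OUT={b, c, d, e}
  B5:   IN={b, c, d}   OUT={}

Merge at B2: OUT[B2] = IN[B3] = {a, b, c, e}

Answer: {a, b, c, e}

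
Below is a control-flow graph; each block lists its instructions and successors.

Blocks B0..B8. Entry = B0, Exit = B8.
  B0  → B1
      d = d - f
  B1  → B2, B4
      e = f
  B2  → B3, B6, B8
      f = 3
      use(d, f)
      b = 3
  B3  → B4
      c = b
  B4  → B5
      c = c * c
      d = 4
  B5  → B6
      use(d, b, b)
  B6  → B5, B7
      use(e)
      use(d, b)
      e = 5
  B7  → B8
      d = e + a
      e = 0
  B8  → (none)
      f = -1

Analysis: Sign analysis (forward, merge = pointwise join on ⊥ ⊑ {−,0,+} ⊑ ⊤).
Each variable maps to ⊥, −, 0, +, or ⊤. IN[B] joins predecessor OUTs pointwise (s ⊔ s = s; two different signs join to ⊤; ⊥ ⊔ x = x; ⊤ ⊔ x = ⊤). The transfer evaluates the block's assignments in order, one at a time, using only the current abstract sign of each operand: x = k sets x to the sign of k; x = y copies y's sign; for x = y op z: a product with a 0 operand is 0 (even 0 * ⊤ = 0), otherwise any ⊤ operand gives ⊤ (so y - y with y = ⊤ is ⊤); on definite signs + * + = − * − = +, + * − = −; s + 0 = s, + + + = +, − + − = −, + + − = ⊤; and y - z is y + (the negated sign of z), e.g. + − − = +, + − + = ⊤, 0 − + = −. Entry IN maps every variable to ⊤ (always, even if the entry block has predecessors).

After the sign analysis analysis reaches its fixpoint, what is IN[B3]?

Fixpoint table:
  B0: | IN=(all ⊤) | OUT=(all ⊤)
  B1: | IN=(all ⊤) | OUT=(all ⊤)
  B2: | IN=(all ⊤) | OUT={b:+, f:+; rest ⊤}
  B3: | IN={b:+, f:+; rest ⊤} | OUT={b:+, c:+, f:+; rest ⊤}
  B4: | IN=(all ⊤) | OUT={d:+; rest ⊤}
  B5: | IN=(all ⊤) | OUT=(all ⊤)
  B6: | IN=(all ⊤) | OUT={e:+; rest ⊤}
  B7: | IN={e:+; rest ⊤} | OUT={e:0; rest ⊤}
  B8: | IN=(all ⊤) | OUT={f:-; rest ⊤}

Merge at B3: IN[B3] = OUT[B2] = {a: ⊤, b: +, c: ⊤, d: ⊤, e: ⊤, f: +}

Answer: {a: ⊤, b: +, c: ⊤, d: ⊤, e: ⊤, f: +}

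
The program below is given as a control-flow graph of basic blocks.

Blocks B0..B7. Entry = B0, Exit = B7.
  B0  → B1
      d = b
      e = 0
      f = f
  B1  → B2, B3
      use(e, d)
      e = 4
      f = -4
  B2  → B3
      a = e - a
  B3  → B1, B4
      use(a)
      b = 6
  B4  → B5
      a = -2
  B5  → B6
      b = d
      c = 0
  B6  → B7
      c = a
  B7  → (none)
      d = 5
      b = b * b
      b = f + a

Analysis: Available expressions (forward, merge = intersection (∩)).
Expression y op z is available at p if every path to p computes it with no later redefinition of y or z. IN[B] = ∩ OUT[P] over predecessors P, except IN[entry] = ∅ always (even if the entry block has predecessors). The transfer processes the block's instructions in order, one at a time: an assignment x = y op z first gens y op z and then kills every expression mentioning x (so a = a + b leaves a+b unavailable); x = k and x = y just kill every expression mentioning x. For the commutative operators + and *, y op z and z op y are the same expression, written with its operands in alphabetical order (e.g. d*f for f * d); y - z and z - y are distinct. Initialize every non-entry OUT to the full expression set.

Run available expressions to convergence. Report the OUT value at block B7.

Answer: {a+f}

Working:
Fixpoint table:
  B0: | IN={} | OUT={}
  B1: | IN={} | OUT={}
  B2: | IN={} | OUT={}
  B3: | IN={} | OUT={}
  B4: | IN={} | OUT={}
  B5: | IN={} | OUT={}
  B6: | IN={} | OUT={}
  B7: | IN={} | OUT={a+f}

Merge at B7: IN[B7] = OUT[B6] = {}
Applying B7's transfer function to that IN value gives OUT[B7] (row B7 above).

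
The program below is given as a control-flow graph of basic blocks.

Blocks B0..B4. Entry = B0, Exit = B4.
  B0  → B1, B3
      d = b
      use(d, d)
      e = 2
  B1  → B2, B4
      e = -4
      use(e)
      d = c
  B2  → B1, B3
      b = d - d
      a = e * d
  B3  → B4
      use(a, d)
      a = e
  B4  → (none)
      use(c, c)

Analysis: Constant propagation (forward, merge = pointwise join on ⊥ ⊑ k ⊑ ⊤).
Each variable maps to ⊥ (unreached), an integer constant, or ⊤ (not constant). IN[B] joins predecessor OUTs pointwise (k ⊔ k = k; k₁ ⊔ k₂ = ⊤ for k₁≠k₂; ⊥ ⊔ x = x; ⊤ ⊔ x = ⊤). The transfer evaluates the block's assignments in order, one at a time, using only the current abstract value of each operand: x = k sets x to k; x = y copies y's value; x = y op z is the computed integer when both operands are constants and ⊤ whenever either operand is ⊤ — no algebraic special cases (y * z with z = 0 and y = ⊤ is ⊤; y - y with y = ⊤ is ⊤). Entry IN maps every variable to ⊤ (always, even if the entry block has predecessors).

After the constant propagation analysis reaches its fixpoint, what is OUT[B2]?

Converged values:
  B0: | IN=(all ⊤) | OUT={e:2; rest ⊤}
  B1: | IN=(all ⊤) | OUT={e:-4; rest ⊤}
  B2: | IN={e:-4; rest ⊤} | OUT={e:-4; rest ⊤}
  B3: | IN=(all ⊤) | OUT=(all ⊤)
  B4: | IN=(all ⊤) | OUT=(all ⊤)

Merge at B2: IN[B2] = OUT[B1] = {a: ⊤, b: ⊤, c: ⊤, d: ⊤, e: -4, f: ⊤}
Applying B2's transfer function to that IN value gives OUT[B2] (row B2 above).

Answer: {a: ⊤, b: ⊤, c: ⊤, d: ⊤, e: -4, f: ⊤}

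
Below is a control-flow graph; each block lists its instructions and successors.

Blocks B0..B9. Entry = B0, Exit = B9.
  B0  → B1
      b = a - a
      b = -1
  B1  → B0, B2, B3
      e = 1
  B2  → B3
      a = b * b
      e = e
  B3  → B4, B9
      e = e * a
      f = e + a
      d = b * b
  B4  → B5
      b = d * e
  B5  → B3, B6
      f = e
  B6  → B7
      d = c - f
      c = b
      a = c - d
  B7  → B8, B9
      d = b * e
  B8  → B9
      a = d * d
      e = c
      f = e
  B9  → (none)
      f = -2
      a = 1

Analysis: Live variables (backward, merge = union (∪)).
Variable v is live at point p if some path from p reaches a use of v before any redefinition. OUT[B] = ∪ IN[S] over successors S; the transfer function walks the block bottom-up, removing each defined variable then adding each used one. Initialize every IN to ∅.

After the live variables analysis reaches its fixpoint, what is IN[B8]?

Per-block solution:
  B0: | IN={a, c} | OUT={a, b, c}
  B1: | IN={a, b, c} | OUT={a, b, c, e}
  B2: | IN={b, c, e} | OUT={a, b, c, e}
  B3: | IN={a, b, c, e} | OUT={a, c, d, e}
  B4: | IN={a, c, d, e} | OUT={a, b, c, e}
  B5: | IN={a, b, c, e} | OUT={a, b, c, e, f}
  B6: | IN={b, c, e, f} | OUT={b, c, e}
  B7: | IN={b, c, e} | OUT={c, d}
  B8: | IN={c, d} | OUT={}
  B9: | IN={} | OUT={}

Merge at B8: OUT[B8] = IN[B9] = {}
Applying B8's transfer function to that OUT value gives IN[B8] (row B8 above).

Answer: {c, d}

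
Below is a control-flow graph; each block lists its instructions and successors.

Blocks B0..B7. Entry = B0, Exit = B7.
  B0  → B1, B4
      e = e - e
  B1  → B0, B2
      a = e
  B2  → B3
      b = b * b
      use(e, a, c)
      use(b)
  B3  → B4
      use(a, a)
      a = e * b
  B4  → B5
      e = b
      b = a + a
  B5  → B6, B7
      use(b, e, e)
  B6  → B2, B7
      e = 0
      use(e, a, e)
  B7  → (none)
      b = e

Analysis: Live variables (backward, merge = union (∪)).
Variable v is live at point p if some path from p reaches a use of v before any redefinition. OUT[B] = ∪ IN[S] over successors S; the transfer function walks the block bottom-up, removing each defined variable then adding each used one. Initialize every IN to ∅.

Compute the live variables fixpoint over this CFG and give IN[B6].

Answer: {a, b, c}

Trace:
Fixpoint table:
  B0:   IN={a, b, c, e}   OUT={a, b, c, e}
  B1:   IN={b, c, e}   OUT={a, b, c, e}
  B2:   IN={a, b, c, e}   OUT={a, b, c, e}
  B3:   IN={a, b, c, e}   OUT={a, b, c}
  B4:   IN={a, b, c}   OUT={a, b, c, e}
  B5:   IN={a, b, c, e}   OUT={a, b, c, e}
  B6:   IN={a, b, c}   OUT={a, b, c, e}
  B7:   IN={e}   OUT={}

Merge at B6: OUT[B6] = IN[B2] ⊔ IN[B7] = {a, b, c, e}
Applying B6's transfer function to that OUT value gives IN[B6] (row B6 above).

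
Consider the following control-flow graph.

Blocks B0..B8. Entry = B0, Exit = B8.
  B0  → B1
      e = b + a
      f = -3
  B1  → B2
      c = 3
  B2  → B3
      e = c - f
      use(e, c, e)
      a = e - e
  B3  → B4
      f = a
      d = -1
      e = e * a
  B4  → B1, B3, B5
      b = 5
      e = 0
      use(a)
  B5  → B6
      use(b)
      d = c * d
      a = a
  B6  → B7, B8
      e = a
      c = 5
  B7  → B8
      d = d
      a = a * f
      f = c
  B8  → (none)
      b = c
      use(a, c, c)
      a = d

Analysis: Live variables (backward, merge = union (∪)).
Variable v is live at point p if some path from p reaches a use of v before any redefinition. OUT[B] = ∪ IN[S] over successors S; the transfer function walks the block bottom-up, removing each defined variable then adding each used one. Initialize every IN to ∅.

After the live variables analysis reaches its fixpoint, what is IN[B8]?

Converged values:
  B0:  IN={a, b}  OUT={f}
  B1:  IN={f}  OUT={c, f}
  B2:  IN={c, f}  OUT={a, c, e}
  B3:  IN={a, c, e}  OUT={a, c, d, f}
  B4:  IN={a, c, d, f}  OUT={a, b, c, d, e, f}
  B5:  IN={a, b, c, d, f}  OUT={a, d, f}
  B6:  IN={a, d, f}  OUT={a, c, d, f}
  B7:  IN={a, c, d, f}  OUT={a, c, d}
  B8:  IN={a, c, d}  OUT={}

B8 is the boundary node: OUT[B8] = {}
Applying B8's transfer function to that OUT value gives IN[B8] (row B8 above).

Answer: {a, c, d}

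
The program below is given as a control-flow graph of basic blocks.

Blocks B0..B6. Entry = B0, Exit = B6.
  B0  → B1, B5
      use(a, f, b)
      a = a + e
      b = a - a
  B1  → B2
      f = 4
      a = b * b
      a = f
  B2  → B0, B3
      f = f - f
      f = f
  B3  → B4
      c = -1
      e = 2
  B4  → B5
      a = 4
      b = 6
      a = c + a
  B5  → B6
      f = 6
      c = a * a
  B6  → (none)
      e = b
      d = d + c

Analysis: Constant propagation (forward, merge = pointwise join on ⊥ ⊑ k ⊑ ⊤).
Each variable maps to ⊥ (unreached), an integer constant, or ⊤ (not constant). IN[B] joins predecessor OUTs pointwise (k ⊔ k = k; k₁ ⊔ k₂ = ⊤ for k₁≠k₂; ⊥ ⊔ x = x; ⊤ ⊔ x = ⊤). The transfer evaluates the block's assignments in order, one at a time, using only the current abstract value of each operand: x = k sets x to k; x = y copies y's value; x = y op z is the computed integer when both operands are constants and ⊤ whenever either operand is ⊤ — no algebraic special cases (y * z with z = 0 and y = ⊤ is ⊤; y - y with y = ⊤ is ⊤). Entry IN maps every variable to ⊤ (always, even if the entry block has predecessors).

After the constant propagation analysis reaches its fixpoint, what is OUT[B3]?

Answer: {a: 4, b: ⊤, c: -1, d: ⊤, e: 2, f: 0}

Working:
Converged values:
  B0:   IN=(all ⊤)   OUT=(all ⊤)
  B1:   IN=(all ⊤)   OUT={a:4, f:4; rest ⊤}
  B2:   IN={a:4, f:4; rest ⊤}   OUT={a:4, f:0; rest ⊤}
  B3:   IN={a:4, f:0; rest ⊤}   OUT={a:4, c:-1, e:2, f:0; rest ⊤}
  B4:   IN={a:4, c:-1, e:2, f:0; rest ⊤}   OUT={a:3, b:6, c:-1, e:2, f:0; rest ⊤}
  B5:   IN=(all ⊤)   OUT={f:6; rest ⊤}
  B6:   IN={f:6; rest ⊤}   OUT={f:6; rest ⊤}

Merge at B3: IN[B3] = OUT[B2] = {a: 4, b: ⊤, c: ⊤, d: ⊤, e: ⊤, f: 0}
Applying B3's transfer function to that IN value gives OUT[B3] (row B3 above).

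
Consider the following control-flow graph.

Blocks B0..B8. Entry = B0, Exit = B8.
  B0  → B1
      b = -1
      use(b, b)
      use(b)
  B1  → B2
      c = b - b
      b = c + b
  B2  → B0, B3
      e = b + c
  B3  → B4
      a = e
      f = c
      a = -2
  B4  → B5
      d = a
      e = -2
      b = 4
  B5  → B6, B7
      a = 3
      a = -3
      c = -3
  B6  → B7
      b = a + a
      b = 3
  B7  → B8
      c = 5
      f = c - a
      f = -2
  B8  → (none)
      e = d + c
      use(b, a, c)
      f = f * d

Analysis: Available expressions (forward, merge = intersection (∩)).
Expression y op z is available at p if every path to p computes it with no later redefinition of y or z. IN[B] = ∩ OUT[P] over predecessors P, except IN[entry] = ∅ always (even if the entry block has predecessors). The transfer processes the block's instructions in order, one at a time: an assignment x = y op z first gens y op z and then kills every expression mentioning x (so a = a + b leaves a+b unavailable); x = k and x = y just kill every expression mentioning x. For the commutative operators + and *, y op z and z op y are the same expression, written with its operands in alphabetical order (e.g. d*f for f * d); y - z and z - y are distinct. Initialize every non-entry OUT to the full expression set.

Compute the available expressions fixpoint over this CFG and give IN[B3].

Fixpoint table:
  B0: | IN={} | OUT={}
  B1: | IN={} | OUT={}
  B2: | IN={} | OUT={b+c}
  B3: | IN={b+c} | OUT={b+c}
  B4: | IN={b+c} | OUT={}
  B5: | IN={} | OUT={}
  B6: | IN={} | OUT={a+a}
  B7: | IN={} | OUT={c-a}
  B8: | IN={c-a} | OUT={c+d, c-a}

Merge at B3: IN[B3] = OUT[B2] = {b+c}

Answer: {b+c}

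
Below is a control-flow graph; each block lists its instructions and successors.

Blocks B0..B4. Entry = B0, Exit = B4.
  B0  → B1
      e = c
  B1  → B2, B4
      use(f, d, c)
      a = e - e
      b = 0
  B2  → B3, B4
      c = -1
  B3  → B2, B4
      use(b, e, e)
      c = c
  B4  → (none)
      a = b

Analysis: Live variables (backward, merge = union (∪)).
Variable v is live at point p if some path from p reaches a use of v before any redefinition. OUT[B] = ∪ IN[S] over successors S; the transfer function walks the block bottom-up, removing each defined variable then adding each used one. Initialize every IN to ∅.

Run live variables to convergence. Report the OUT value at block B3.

Answer: {b, e}

Derivation:
Converged values:
  B0:  IN={c, d, f}  OUT={c, d, e, f}
  B1:  IN={c, d, e, f}  OUT={b, e}
  B2:  IN={b, e}  OUT={b, c, e}
  B3:  IN={b, c, e}  OUT={b, e}
  B4:  IN={b}  OUT={}

Merge at B3: OUT[B3] = IN[B2] ⊔ IN[B4] = {b, e}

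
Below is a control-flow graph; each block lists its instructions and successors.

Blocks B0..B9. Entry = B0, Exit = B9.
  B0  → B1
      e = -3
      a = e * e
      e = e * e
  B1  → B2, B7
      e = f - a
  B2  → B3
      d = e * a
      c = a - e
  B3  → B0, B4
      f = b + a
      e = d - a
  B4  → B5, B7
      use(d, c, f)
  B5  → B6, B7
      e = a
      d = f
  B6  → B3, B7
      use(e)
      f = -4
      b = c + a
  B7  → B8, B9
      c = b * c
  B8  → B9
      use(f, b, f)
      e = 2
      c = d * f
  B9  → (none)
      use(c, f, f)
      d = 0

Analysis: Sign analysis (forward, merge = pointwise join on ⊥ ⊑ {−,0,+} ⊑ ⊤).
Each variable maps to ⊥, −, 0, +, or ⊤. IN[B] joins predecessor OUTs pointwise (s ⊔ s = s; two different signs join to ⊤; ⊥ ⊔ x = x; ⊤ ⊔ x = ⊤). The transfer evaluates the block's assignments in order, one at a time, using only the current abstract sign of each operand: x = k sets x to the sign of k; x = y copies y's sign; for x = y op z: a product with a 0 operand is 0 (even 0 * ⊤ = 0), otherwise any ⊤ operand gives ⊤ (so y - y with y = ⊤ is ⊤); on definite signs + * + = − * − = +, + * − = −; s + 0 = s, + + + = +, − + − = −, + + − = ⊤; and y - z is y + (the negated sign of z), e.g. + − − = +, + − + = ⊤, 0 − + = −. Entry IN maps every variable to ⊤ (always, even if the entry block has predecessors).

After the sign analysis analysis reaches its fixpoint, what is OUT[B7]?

Answer: {a: +, b: ⊤, c: ⊤, d: ⊤, e: ⊤, f: ⊤}

Derivation:
Fixpoint table:
  B0:  IN=(all ⊤)  OUT={a:+, e:+; rest ⊤}
  B1:  IN={a:+, e:+; rest ⊤}  OUT={a:+; rest ⊤}
  B2:  IN={a:+; rest ⊤}  OUT={a:+; rest ⊤}
  B3:  IN={a:+; rest ⊤}  OUT={a:+; rest ⊤}
  B4:  IN={a:+; rest ⊤}  OUT={a:+; rest ⊤}
  B5:  IN={a:+; rest ⊤}  OUT={a:+, e:+; rest ⊤}
  B6:  IN={a:+, e:+; rest ⊤}  OUT={a:+, e:+, f:-; rest ⊤}
  B7:  IN={a:+; rest ⊤}  OUT={a:+; rest ⊤}
  B8:  IN={a:+; rest ⊤}  OUT={a:+, e:+; rest ⊤}
  B9:  IN={a:+; rest ⊤}  OUT={a:+, d:0; rest ⊤}

Merge at B7: IN[B7] = OUT[B1] ⊔ OUT[B4] ⊔ OUT[B5] ⊔ OUT[B6] = {a: +, b: ⊤, c: ⊤, d: ⊤, e: ⊤, f: ⊤}
Applying B7's transfer function to that IN value gives OUT[B7] (row B7 above).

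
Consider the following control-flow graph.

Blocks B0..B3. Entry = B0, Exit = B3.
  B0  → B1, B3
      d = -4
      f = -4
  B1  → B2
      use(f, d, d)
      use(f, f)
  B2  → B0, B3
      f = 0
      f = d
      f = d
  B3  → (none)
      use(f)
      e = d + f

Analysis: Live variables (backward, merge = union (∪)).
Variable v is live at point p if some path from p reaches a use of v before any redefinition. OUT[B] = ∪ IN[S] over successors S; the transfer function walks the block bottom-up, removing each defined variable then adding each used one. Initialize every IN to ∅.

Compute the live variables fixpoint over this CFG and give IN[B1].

Fixpoint table:
  B0: | IN={} | OUT={d, f}
  B1: | IN={d, f} | OUT={d}
  B2: | IN={d} | OUT={d, f}
  B3: | IN={d, f} | OUT={}

Merge at B1: OUT[B1] = IN[B2] = {d}
Applying B1's transfer function to that OUT value gives IN[B1] (row B1 above).

Answer: {d, f}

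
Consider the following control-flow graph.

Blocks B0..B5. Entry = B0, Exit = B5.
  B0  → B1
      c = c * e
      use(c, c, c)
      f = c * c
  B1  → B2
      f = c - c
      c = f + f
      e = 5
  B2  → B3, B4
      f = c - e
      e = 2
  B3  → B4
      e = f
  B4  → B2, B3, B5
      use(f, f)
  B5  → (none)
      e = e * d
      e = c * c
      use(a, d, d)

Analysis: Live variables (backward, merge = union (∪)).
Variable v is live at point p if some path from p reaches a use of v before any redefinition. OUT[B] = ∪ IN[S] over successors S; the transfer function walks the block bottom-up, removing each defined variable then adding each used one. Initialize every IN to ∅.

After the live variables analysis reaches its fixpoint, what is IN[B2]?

Answer: {a, c, d, e}

Derivation:
Per-block solution:
  B0:  IN={a, c, d, e}  OUT={a, c, d}
  B1:  IN={a, c, d}  OUT={a, c, d, e}
  B2:  IN={a, c, d, e}  OUT={a, c, d, e, f}
  B3:  IN={a, c, d, f}  OUT={a, c, d, e, f}
  B4:  IN={a, c, d, e, f}  OUT={a, c, d, e, f}
  B5:  IN={a, c, d, e}  OUT={}

Merge at B2: OUT[B2] = IN[B3] ⊔ IN[B4] = {a, c, d, e, f}
Applying B2's transfer function to that OUT value gives IN[B2] (row B2 above).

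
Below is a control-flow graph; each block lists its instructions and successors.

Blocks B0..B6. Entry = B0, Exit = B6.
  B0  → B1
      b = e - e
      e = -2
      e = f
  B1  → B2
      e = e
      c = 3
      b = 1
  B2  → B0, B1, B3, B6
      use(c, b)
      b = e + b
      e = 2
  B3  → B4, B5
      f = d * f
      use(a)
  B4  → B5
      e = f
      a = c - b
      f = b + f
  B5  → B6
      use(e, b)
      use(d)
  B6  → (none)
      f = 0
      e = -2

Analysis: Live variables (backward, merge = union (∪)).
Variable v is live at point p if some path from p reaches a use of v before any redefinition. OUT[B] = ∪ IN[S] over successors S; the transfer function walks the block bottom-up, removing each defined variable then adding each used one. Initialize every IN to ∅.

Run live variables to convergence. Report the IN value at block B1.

Fixpoint table:
  B0:  IN={a, d, e, f}  OUT={a, d, e, f}
  B1:  IN={a, d, e, f}  OUT={a, b, c, d, e, f}
  B2:  IN={a, b, c, d, e, f}  OUT={a, b, c, d, e, f}
  B3:  IN={a, b, c, d, e, f}  OUT={b, c, d, e, f}
  B4:  IN={b, c, d, f}  OUT={b, d, e}
  B5:  IN={b, d, e}  OUT={}
  B6:  IN={}  OUT={}

Merge at B1: OUT[B1] = IN[B2] = {a, b, c, d, e, f}
Applying B1's transfer function to that OUT value gives IN[B1] (row B1 above).

Answer: {a, d, e, f}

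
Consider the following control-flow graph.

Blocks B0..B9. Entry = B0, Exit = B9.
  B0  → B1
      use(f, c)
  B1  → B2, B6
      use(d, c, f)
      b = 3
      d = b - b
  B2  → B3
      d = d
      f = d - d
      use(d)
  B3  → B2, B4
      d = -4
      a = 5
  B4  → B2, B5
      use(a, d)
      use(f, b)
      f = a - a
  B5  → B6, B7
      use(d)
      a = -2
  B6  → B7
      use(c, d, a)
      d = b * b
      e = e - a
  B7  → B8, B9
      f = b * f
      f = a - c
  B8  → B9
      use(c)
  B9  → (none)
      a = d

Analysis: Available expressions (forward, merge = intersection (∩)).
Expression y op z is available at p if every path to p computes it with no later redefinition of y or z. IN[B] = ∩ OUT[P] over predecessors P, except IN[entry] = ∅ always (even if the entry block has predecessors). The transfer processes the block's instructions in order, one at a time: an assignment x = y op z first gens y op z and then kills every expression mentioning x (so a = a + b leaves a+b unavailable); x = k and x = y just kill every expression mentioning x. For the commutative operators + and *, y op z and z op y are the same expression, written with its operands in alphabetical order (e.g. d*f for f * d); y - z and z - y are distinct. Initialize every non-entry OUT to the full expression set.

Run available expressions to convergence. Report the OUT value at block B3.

Converged values:
  B0:   IN={}   OUT={}
  B1:   IN={}   OUT={b-b}
  B2:   IN={b-b}   OUT={b-b, d-d}
  B3:   IN={b-b, d-d}   OUT={b-b}
  B4:   IN={b-b}   OUT={a-a, b-b}
  B5:   IN={a-a, b-b}   OUT={b-b}
  B6:   IN={b-b}   OUT={b*b, b-b}
  B7:   IN={b-b}   OUT={a-c, b-b}
  B8:   IN={a-c, b-b}   OUT={a-c, b-b}
  B9:   IN={a-c, b-b}   OUT={b-b}

Merge at B3: IN[B3] = OUT[B2] = {b-b, d-d}
Applying B3's transfer function to that IN value gives OUT[B3] (row B3 above).

Answer: {b-b}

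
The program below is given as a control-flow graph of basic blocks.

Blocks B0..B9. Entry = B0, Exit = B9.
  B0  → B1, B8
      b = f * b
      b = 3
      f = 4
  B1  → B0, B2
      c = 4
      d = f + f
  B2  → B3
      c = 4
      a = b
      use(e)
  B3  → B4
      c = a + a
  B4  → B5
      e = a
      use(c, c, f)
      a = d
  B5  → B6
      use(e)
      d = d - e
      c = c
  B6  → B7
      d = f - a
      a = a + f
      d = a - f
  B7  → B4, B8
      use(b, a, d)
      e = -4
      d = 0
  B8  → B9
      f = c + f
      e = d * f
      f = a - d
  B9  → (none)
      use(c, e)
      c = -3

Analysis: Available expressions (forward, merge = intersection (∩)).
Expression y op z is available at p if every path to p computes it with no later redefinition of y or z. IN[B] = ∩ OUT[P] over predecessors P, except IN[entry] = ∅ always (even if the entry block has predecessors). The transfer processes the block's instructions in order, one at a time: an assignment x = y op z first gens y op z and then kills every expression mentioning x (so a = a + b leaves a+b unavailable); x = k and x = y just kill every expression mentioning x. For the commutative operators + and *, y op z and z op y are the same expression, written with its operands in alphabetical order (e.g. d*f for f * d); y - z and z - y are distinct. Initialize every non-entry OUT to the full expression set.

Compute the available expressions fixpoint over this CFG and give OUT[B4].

Answer: {f+f}

Derivation:
Fixpoint table:
  B0:  IN={}  OUT={}
  B1:  IN={}  OUT={f+f}
  B2:  IN={f+f}  OUT={f+f}
  B3:  IN={f+f}  OUT={a+a, f+f}
  B4:  IN={f+f}  OUT={f+f}
  B5:  IN={f+f}  OUT={f+f}
  B6:  IN={f+f}  OUT={a-f, f+f}
  B7:  IN={a-f, f+f}  OUT={a-f, f+f}
  B8:  IN={}  OUT={a-d}
  B9:  IN={a-d}  OUT={a-d}

Merge at B4: IN[B4] = OUT[B3] ∩ OUT[B7] = {f+f}
Applying B4's transfer function to that IN value gives OUT[B4] (row B4 above).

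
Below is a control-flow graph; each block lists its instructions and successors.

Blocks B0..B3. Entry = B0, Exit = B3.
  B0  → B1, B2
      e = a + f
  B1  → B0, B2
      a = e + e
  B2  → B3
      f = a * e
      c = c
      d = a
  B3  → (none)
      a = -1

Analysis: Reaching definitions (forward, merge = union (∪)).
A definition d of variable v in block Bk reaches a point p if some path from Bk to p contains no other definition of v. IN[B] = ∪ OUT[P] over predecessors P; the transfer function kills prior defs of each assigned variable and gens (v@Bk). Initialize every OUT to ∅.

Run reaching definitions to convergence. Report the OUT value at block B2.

Answer: {a@B1, c@B2, d@B2, e@B0, f@B2}

Working:
Converged values:
  B0:   IN={a@B1, e@B0}   OUT={a@B1, e@B0}
  B1:   IN={a@B1, e@B0}   OUT={a@B1, e@B0}
  B2:   IN={a@B1, e@B0}   OUT={a@B1, c@B2, d@B2, e@B0, f@B2}
  B3:   IN={a@B1, c@B2, d@B2, e@B0, f@B2}   OUT={a@B3, c@B2, d@B2, e@B0, f@B2}

Merge at B2: IN[B2] = OUT[B0] ⊔ OUT[B1] = {a@B1, e@B0}
Applying B2's transfer function to that IN value gives OUT[B2] (row B2 above).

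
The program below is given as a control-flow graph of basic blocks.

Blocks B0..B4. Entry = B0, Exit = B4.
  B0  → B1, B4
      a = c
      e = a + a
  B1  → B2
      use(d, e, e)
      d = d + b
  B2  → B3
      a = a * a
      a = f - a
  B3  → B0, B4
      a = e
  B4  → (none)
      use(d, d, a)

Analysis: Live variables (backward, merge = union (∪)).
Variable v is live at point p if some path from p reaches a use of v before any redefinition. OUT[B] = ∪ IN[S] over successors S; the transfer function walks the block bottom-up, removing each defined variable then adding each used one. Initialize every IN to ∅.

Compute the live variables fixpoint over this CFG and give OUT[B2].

Answer: {b, c, d, e, f}

Trace:
Converged values:
  B0: | IN={b, c, d, f} | OUT={a, b, c, d, e, f}
  B1: | IN={a, b, c, d, e, f} | OUT={a, b, c, d, e, f}
  B2: | IN={a, b, c, d, e, f} | OUT={b, c, d, e, f}
  B3: | IN={b, c, d, e, f} | OUT={a, b, c, d, f}
  B4: | IN={a, d} | OUT={}

Merge at B2: OUT[B2] = IN[B3] = {b, c, d, e, f}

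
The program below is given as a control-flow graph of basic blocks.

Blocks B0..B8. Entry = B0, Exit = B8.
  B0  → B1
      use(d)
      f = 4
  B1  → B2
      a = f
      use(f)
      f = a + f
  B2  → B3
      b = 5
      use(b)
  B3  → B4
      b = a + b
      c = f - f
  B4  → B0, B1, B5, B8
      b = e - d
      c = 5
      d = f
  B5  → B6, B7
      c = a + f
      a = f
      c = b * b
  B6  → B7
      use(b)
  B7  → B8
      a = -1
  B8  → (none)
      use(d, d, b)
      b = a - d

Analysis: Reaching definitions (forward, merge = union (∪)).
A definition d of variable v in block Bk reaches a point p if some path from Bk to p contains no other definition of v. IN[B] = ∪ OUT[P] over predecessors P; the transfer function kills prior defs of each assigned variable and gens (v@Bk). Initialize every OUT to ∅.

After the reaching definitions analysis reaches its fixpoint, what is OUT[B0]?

Answer: {a@B1, b@B4, c@B4, d@B4, f@B0}

Derivation:
Converged values:
  B0:  IN={a@B1, b@B4, c@B4, d@B4, f@B1}  OUT={a@B1, b@B4, c@B4, d@B4, f@B0}
  B1:  IN={a@B1, b@B4, c@B4, d@B4, f@B0, f@B1}  OUT={a@B1, b@B4, c@B4, d@B4, f@B1}
  B2:  IN={a@B1, b@B4, c@B4, d@B4, f@B1}  OUT={a@B1, b@B2, c@B4, d@B4, f@B1}
  B3:  IN={a@B1, b@B2, c@B4, d@B4, f@B1}  OUT={a@B1, b@B3, c@B3, d@B4, f@B1}
  B4:  IN={a@B1, b@B3, c@B3, d@B4, f@B1}  OUT={a@B1, b@B4, c@B4, d@B4, f@B1}
  B5:  IN={a@B1, b@B4, c@B4, d@B4, f@B1}  OUT={a@B5, b@B4, c@B5, d@B4, f@B1}
  B6:  IN={a@B5, b@B4, c@B5, d@B4, f@B1}  OUT={a@B5, b@B4, c@B5, d@B4, f@B1}
  B7:  IN={a@B5, b@B4, c@B5, d@B4, f@B1}  OUT={a@B7, b@B4, c@B5, d@B4, f@B1}
  B8:  IN={a@B1, a@B7, b@B4, c@B4, c@B5, d@B4, f@B1}  OUT={a@B1, a@B7, b@B8, c@B4, c@B5, d@B4, f@B1}

Merge at B0 (entry node, so the boundary value {} is joined with the incoming edge(s)): IN[B0] = {} ⊔ OUT[B4] = {a@B1, b@B4, c@B4, d@B4, f@B1}
Applying B0's transfer function to that IN value gives OUT[B0] (row B0 above).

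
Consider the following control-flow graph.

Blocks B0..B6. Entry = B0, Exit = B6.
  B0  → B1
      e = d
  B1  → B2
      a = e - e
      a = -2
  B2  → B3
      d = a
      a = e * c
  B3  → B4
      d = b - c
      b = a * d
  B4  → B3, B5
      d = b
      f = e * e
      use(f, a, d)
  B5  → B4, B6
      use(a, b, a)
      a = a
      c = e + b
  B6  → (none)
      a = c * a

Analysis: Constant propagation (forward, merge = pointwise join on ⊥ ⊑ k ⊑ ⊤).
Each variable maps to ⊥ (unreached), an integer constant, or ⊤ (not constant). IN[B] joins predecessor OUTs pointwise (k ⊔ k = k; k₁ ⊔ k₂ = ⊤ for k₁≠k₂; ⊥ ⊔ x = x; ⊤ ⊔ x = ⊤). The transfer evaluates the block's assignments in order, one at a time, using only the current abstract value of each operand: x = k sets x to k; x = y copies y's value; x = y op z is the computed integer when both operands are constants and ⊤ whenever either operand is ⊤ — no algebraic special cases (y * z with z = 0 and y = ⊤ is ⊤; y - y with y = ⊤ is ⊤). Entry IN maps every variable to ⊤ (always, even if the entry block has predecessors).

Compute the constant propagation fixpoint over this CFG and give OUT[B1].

Answer: {a: -2, b: ⊤, c: ⊤, d: ⊤, e: ⊤, f: ⊤}

Trace:
Per-block solution:
  B0: | IN=(all ⊤) | OUT=(all ⊤)
  B1: | IN=(all ⊤) | OUT={a:-2; rest ⊤}
  B2: | IN={a:-2; rest ⊤} | OUT={d:-2; rest ⊤}
  B3: | IN=(all ⊤) | OUT=(all ⊤)
  B4: | IN=(all ⊤) | OUT=(all ⊤)
  B5: | IN=(all ⊤) | OUT=(all ⊤)
  B6: | IN=(all ⊤) | OUT=(all ⊤)

Merge at B1: IN[B1] = OUT[B0] = {a: ⊤, b: ⊤, c: ⊤, d: ⊤, e: ⊤, f: ⊤}
Applying B1's transfer function to that IN value gives OUT[B1] (row B1 above).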